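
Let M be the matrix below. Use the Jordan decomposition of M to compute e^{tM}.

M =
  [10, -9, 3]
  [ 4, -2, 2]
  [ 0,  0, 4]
e^{tM} =
  [6*t*exp(4*t) + exp(4*t), -9*t*exp(4*t), 3*t*exp(4*t)]
  [4*t*exp(4*t), -6*t*exp(4*t) + exp(4*t), 2*t*exp(4*t)]
  [0, 0, exp(4*t)]

Strategy: write M = P · J · P⁻¹ where J is a Jordan canonical form, so e^{tM} = P · e^{tJ} · P⁻¹, and e^{tJ} can be computed block-by-block.

M has Jordan form
J =
  [4, 1, 0]
  [0, 4, 0]
  [0, 0, 4]
(up to reordering of blocks).

Per-block formulas:
  For a 1×1 block at λ = 4: exp(t · [4]) = [e^(4t)].
  For a 2×2 Jordan block J_2(4): exp(t · J_2(4)) = e^(4t)·(I + t·N), where N is the 2×2 nilpotent shift.

After assembling e^{tJ} and conjugating by P, we get:

e^{tM} =
  [6*t*exp(4*t) + exp(4*t), -9*t*exp(4*t), 3*t*exp(4*t)]
  [4*t*exp(4*t), -6*t*exp(4*t) + exp(4*t), 2*t*exp(4*t)]
  [0, 0, exp(4*t)]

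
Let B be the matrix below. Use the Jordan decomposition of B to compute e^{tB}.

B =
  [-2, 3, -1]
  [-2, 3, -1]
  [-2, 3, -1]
e^{tB} =
  [1 - 2*t, 3*t, -t]
  [-2*t, 3*t + 1, -t]
  [-2*t, 3*t, 1 - t]

Strategy: write B = P · J · P⁻¹ where J is a Jordan canonical form, so e^{tB} = P · e^{tJ} · P⁻¹, and e^{tJ} can be computed block-by-block.

B has Jordan form
J =
  [0, 1, 0]
  [0, 0, 0]
  [0, 0, 0]
(up to reordering of blocks).

Per-block formulas:
  For a 1×1 block at λ = 0: exp(t · [0]) = [e^(0t)].
  For a 2×2 Jordan block J_2(0): exp(t · J_2(0)) = e^(0t)·(I + t·N), where N is the 2×2 nilpotent shift.

After assembling e^{tJ} and conjugating by P, we get:

e^{tB} =
  [1 - 2*t, 3*t, -t]
  [-2*t, 3*t + 1, -t]
  [-2*t, 3*t, 1 - t]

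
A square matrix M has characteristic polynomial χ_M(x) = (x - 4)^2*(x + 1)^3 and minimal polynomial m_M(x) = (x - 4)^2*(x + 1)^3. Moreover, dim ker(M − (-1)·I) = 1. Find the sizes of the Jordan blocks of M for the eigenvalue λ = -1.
Block sizes for λ = -1: [3]

Step 1 — from the characteristic polynomial, algebraic multiplicity of λ = -1 is 3. From dim ker(M − (-1)·I) = 1, there are exactly 1 Jordan blocks for λ = -1.
Step 2 — from the minimal polynomial, the factor (x + 1)^3 tells us the largest block for λ = -1 has size 3.
Step 3 — with total size 3, 1 blocks, and largest block 3, the block sizes (in nonincreasing order) are [3].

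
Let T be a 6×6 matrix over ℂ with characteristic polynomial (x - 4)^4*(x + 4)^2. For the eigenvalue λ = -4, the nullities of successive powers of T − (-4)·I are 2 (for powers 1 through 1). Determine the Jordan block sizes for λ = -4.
Block sizes for λ = -4: [1, 1]

From the dimensions of kernels of powers, the number of Jordan blocks of size at least j is d_j − d_{j−1} where d_j = dim ker(N^j) (with d_0 = 0). Computing the differences gives [2].
The number of blocks of size exactly k is (#blocks of size ≥ k) − (#blocks of size ≥ k + 1), so the partition is: 2 block(s) of size 1.
In nonincreasing order the block sizes are [1, 1].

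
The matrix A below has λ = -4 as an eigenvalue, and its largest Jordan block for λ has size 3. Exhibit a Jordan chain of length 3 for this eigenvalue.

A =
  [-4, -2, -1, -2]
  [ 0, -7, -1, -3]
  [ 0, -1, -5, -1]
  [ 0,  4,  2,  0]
A Jordan chain for λ = -4 of length 3:
v_1 = (-1, -2, 0, 2)ᵀ
v_2 = (-2, -3, -1, 4)ᵀ
v_3 = (0, 1, 0, 0)ᵀ

Let N = A − (-4)·I. We want v_3 with N^3 v_3 = 0 but N^2 v_3 ≠ 0; then v_{j-1} := N · v_j for j = 3, …, 2.

Pick v_3 = (0, 1, 0, 0)ᵀ.
Then v_2 = N · v_3 = (-2, -3, -1, 4)ᵀ.
Then v_1 = N · v_2 = (-1, -2, 0, 2)ᵀ.

Sanity check: (A − (-4)·I) v_1 = (0, 0, 0, 0)ᵀ = 0. ✓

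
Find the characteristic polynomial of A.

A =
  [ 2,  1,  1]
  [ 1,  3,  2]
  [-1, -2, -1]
x^3 - 4*x^2 + 5*x - 2

Expanding det(x·I − A) (e.g. by cofactor expansion or by noting that A is similar to its Jordan form J, which has the same characteristic polynomial as A) gives
  χ_A(x) = x^3 - 4*x^2 + 5*x - 2
which factors as (x - 2)*(x - 1)^2. The eigenvalues (with algebraic multiplicities) are λ = 1 with multiplicity 2, λ = 2 with multiplicity 1.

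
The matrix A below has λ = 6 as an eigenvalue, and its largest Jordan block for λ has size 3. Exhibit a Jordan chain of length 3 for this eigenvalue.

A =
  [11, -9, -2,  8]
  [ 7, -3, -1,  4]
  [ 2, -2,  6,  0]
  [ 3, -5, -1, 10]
A Jordan chain for λ = 6 of length 3:
v_1 = (-18, -18, -4, -10)ᵀ
v_2 = (5, 7, 2, 3)ᵀ
v_3 = (1, 0, 0, 0)ᵀ

Let N = A − (6)·I. We want v_3 with N^3 v_3 = 0 but N^2 v_3 ≠ 0; then v_{j-1} := N · v_j for j = 3, …, 2.

Pick v_3 = (1, 0, 0, 0)ᵀ.
Then v_2 = N · v_3 = (5, 7, 2, 3)ᵀ.
Then v_1 = N · v_2 = (-18, -18, -4, -10)ᵀ.

Sanity check: (A − (6)·I) v_1 = (0, 0, 0, 0)ᵀ = 0. ✓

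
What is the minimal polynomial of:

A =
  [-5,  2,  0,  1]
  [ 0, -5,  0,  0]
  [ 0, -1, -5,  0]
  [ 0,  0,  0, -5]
x^2 + 10*x + 25

The characteristic polynomial is χ_A(x) = (x + 5)^4, so the eigenvalues are known. The minimal polynomial is
  m_A(x) = Π_λ (x − λ)^{k_λ}
where k_λ is the size of the *largest* Jordan block for λ (equivalently, the smallest k with (A − λI)^k v = 0 for every generalised eigenvector v of λ).

  λ = -5: largest Jordan block has size 2, contributing (x + 5)^2

So m_A(x) = (x + 5)^2 = x^2 + 10*x + 25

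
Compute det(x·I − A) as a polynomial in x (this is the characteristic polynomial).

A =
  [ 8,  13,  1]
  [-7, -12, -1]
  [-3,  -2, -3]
x^3 + 7*x^2 + 8*x - 16

Expanding det(x·I − A) (e.g. by cofactor expansion or by noting that A is similar to its Jordan form J, which has the same characteristic polynomial as A) gives
  χ_A(x) = x^3 + 7*x^2 + 8*x - 16
which factors as (x - 1)*(x + 4)^2. The eigenvalues (with algebraic multiplicities) are λ = -4 with multiplicity 2, λ = 1 with multiplicity 1.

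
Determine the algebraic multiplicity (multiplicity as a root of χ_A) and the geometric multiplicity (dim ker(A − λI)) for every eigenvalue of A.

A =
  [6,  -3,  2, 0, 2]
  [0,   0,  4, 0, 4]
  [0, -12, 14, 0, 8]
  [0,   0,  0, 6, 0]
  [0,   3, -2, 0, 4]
λ = 6: alg = 5, geom = 4

Step 1 — factor the characteristic polynomial to read off the algebraic multiplicities:
  χ_A(x) = (x - 6)^5

Step 2 — compute geometric multiplicities via the rank-nullity identity g(λ) = n − rank(A − λI):
  rank(A − (6)·I) = 1, so dim ker(A − (6)·I) = n − 1 = 4

Summary:
  λ = 6: algebraic multiplicity = 5, geometric multiplicity = 4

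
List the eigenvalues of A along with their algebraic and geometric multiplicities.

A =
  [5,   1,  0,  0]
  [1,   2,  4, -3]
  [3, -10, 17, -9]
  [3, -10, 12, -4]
λ = 5: alg = 4, geom = 2

Step 1 — factor the characteristic polynomial to read off the algebraic multiplicities:
  χ_A(x) = (x - 5)^4

Step 2 — compute geometric multiplicities via the rank-nullity identity g(λ) = n − rank(A − λI):
  rank(A − (5)·I) = 2, so dim ker(A − (5)·I) = n − 2 = 2

Summary:
  λ = 5: algebraic multiplicity = 4, geometric multiplicity = 2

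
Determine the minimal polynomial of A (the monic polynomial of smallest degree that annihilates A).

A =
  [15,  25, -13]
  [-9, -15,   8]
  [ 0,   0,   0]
x^3

The characteristic polynomial is χ_A(x) = x^3, so the eigenvalues are known. The minimal polynomial is
  m_A(x) = Π_λ (x − λ)^{k_λ}
where k_λ is the size of the *largest* Jordan block for λ (equivalently, the smallest k with (A − λI)^k v = 0 for every generalised eigenvector v of λ).

  λ = 0: largest Jordan block has size 3, contributing (x − 0)^3

So m_A(x) = x^3 = x^3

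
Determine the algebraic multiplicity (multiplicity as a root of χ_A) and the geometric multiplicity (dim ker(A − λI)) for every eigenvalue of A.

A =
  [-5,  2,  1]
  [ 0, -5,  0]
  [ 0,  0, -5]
λ = -5: alg = 3, geom = 2

Step 1 — factor the characteristic polynomial to read off the algebraic multiplicities:
  χ_A(x) = (x + 5)^3

Step 2 — compute geometric multiplicities via the rank-nullity identity g(λ) = n − rank(A − λI):
  rank(A − (-5)·I) = 1, so dim ker(A − (-5)·I) = n − 1 = 2

Summary:
  λ = -5: algebraic multiplicity = 3, geometric multiplicity = 2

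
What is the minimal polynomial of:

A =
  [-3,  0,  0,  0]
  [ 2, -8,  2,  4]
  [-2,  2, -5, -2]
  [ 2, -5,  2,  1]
x^3 + 12*x^2 + 47*x + 60

The characteristic polynomial is χ_A(x) = (x + 3)^2*(x + 4)*(x + 5), so the eigenvalues are known. The minimal polynomial is
  m_A(x) = Π_λ (x − λ)^{k_λ}
where k_λ is the size of the *largest* Jordan block for λ (equivalently, the smallest k with (A − λI)^k v = 0 for every generalised eigenvector v of λ).

  λ = -5: largest Jordan block has size 1, contributing (x + 5)
  λ = -4: largest Jordan block has size 1, contributing (x + 4)
  λ = -3: largest Jordan block has size 1, contributing (x + 3)

So m_A(x) = (x + 3)*(x + 4)*(x + 5) = x^3 + 12*x^2 + 47*x + 60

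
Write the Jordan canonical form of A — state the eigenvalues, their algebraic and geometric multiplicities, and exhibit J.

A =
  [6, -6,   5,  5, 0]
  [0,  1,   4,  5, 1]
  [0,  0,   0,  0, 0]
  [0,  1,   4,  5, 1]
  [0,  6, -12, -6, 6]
J_1(0) ⊕ J_1(0) ⊕ J_3(6)

The characteristic polynomial is
  det(x·I − A) = x^5 - 18*x^4 + 108*x^3 - 216*x^2 = x^2*(x - 6)^3

Eigenvalues and multiplicities (the geometric multiplicity of λ is n − rank(A − λI), which equals the number of Jordan blocks for λ):
  λ = 0: algebraic multiplicity = 2, geometric multiplicity = 2
  λ = 6: algebraic multiplicity = 3, geometric multiplicity = 1

Determining the block sizes for each eigenvalue:
  λ = 0: gm = am = 2, so every block has size 1 → block sizes [1, 1]
  λ = 6: one block (gm = 1), so the single block has size am = 3 → block sizes [3]

Assembling the blocks gives a Jordan form
J =
  [0, 0, 0, 0, 0]
  [0, 0, 0, 0, 0]
  [0, 0, 6, 1, 0]
  [0, 0, 0, 6, 1]
  [0, 0, 0, 0, 6]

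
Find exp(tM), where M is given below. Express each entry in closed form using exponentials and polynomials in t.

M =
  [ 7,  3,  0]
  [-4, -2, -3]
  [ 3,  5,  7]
e^{tM} =
  [-3*t^2*exp(4*t)/2 + 3*t*exp(4*t) + exp(4*t), -9*t^2*exp(4*t)/2 + 3*t*exp(4*t), -9*t^2*exp(4*t)/2]
  [3*t^2*exp(4*t)/2 - 4*t*exp(4*t), 9*t^2*exp(4*t)/2 - 6*t*exp(4*t) + exp(4*t), 9*t^2*exp(4*t)/2 - 3*t*exp(4*t)]
  [-t^2*exp(4*t) + 3*t*exp(4*t), -3*t^2*exp(4*t) + 5*t*exp(4*t), -3*t^2*exp(4*t) + 3*t*exp(4*t) + exp(4*t)]

Strategy: write M = P · J · P⁻¹ where J is a Jordan canonical form, so e^{tM} = P · e^{tJ} · P⁻¹, and e^{tJ} can be computed block-by-block.

M has Jordan form
J =
  [4, 1, 0]
  [0, 4, 1]
  [0, 0, 4]
(up to reordering of blocks).

Per-block formulas:
  For a 3×3 Jordan block J_3(4): exp(t · J_3(4)) = e^(4t)·(I + t·N + (t^2/2)·N^2), where N is the 3×3 nilpotent shift.

After assembling e^{tJ} and conjugating by P, we get:

e^{tM} =
  [-3*t^2*exp(4*t)/2 + 3*t*exp(4*t) + exp(4*t), -9*t^2*exp(4*t)/2 + 3*t*exp(4*t), -9*t^2*exp(4*t)/2]
  [3*t^2*exp(4*t)/2 - 4*t*exp(4*t), 9*t^2*exp(4*t)/2 - 6*t*exp(4*t) + exp(4*t), 9*t^2*exp(4*t)/2 - 3*t*exp(4*t)]
  [-t^2*exp(4*t) + 3*t*exp(4*t), -3*t^2*exp(4*t) + 5*t*exp(4*t), -3*t^2*exp(4*t) + 3*t*exp(4*t) + exp(4*t)]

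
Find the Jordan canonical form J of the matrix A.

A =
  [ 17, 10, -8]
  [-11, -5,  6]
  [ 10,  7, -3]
J_3(3)

The characteristic polynomial is
  det(x·I − A) = x^3 - 9*x^2 + 27*x - 27 = (x - 3)^3

Eigenvalues and multiplicities (the geometric multiplicity of λ is n − rank(A − λI), which equals the number of Jordan blocks for λ):
  λ = 3: algebraic multiplicity = 3, geometric multiplicity = 1

Determining the block sizes for each eigenvalue:
  λ = 3: one block (gm = 1), so the single block has size am = 3 → block sizes [3]

Assembling the blocks gives a Jordan form
J =
  [3, 1, 0]
  [0, 3, 1]
  [0, 0, 3]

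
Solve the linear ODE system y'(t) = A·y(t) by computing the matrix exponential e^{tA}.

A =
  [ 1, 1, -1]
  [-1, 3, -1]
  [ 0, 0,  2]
e^{tA} =
  [-t*exp(2*t) + exp(2*t), t*exp(2*t), -t*exp(2*t)]
  [-t*exp(2*t), t*exp(2*t) + exp(2*t), -t*exp(2*t)]
  [0, 0, exp(2*t)]

Strategy: write A = P · J · P⁻¹ where J is a Jordan canonical form, so e^{tA} = P · e^{tJ} · P⁻¹, and e^{tJ} can be computed block-by-block.

A has Jordan form
J =
  [2, 1, 0]
  [0, 2, 0]
  [0, 0, 2]
(up to reordering of blocks).

Per-block formulas:
  For a 2×2 Jordan block J_2(2): exp(t · J_2(2)) = e^(2t)·(I + t·N), where N is the 2×2 nilpotent shift.
  For a 1×1 block at λ = 2: exp(t · [2]) = [e^(2t)].

After assembling e^{tJ} and conjugating by P, we get:

e^{tA} =
  [-t*exp(2*t) + exp(2*t), t*exp(2*t), -t*exp(2*t)]
  [-t*exp(2*t), t*exp(2*t) + exp(2*t), -t*exp(2*t)]
  [0, 0, exp(2*t)]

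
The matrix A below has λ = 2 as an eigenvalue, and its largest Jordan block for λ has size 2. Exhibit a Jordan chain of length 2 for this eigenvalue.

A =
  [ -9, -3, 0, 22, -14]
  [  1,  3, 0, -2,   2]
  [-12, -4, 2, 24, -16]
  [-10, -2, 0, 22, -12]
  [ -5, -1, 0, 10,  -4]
A Jordan chain for λ = 2 of length 2:
v_1 = (-3, 1, -4, -2, -1)ᵀ
v_2 = (0, 1, 0, 0, 0)ᵀ

Let N = A − (2)·I. We want v_2 with N^2 v_2 = 0 but N^1 v_2 ≠ 0; then v_{j-1} := N · v_j for j = 2, …, 2.

Pick v_2 = (0, 1, 0, 0, 0)ᵀ.
Then v_1 = N · v_2 = (-3, 1, -4, -2, -1)ᵀ.

Sanity check: (A − (2)·I) v_1 = (0, 0, 0, 0, 0)ᵀ = 0. ✓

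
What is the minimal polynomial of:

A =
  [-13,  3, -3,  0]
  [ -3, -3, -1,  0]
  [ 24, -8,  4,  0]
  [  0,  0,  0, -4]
x^2 + 8*x + 16

The characteristic polynomial is χ_A(x) = (x + 4)^4, so the eigenvalues are known. The minimal polynomial is
  m_A(x) = Π_λ (x − λ)^{k_λ}
where k_λ is the size of the *largest* Jordan block for λ (equivalently, the smallest k with (A − λI)^k v = 0 for every generalised eigenvector v of λ).

  λ = -4: largest Jordan block has size 2, contributing (x + 4)^2

So m_A(x) = (x + 4)^2 = x^2 + 8*x + 16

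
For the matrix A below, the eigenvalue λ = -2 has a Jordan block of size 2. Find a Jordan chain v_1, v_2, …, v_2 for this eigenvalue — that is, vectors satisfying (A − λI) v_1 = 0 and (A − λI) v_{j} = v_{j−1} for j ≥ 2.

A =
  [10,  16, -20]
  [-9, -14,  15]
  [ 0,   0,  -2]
A Jordan chain for λ = -2 of length 2:
v_1 = (12, -9, 0)ᵀ
v_2 = (1, 0, 0)ᵀ

Let N = A − (-2)·I. We want v_2 with N^2 v_2 = 0 but N^1 v_2 ≠ 0; then v_{j-1} := N · v_j for j = 2, …, 2.

Pick v_2 = (1, 0, 0)ᵀ.
Then v_1 = N · v_2 = (12, -9, 0)ᵀ.

Sanity check: (A − (-2)·I) v_1 = (0, 0, 0)ᵀ = 0. ✓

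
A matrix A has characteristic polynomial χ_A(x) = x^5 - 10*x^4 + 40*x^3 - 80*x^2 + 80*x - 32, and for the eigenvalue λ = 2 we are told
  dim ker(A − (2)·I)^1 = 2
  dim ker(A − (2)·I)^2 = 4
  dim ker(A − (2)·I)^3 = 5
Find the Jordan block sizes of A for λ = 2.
Block sizes for λ = 2: [3, 2]

From the dimensions of kernels of powers, the number of Jordan blocks of size at least j is d_j − d_{j−1} where d_j = dim ker(N^j) (with d_0 = 0). Computing the differences gives [2, 2, 1].
The number of blocks of size exactly k is (#blocks of size ≥ k) − (#blocks of size ≥ k + 1), so the partition is: 1 block(s) of size 2, 1 block(s) of size 3.
In nonincreasing order the block sizes are [3, 2].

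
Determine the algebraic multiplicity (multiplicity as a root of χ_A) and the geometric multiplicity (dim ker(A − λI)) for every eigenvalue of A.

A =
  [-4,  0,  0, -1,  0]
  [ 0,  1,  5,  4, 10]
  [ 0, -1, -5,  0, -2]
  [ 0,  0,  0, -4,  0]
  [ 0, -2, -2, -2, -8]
λ = -4: alg = 5, geom = 3

Step 1 — factor the characteristic polynomial to read off the algebraic multiplicities:
  χ_A(x) = (x + 4)^5

Step 2 — compute geometric multiplicities via the rank-nullity identity g(λ) = n − rank(A − λI):
  rank(A − (-4)·I) = 2, so dim ker(A − (-4)·I) = n − 2 = 3

Summary:
  λ = -4: algebraic multiplicity = 5, geometric multiplicity = 3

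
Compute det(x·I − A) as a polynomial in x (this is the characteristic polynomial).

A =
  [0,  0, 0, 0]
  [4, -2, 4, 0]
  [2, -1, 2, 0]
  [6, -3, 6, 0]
x^4

Expanding det(x·I − A) (e.g. by cofactor expansion or by noting that A is similar to its Jordan form J, which has the same characteristic polynomial as A) gives
  χ_A(x) = x^4
which factors as x^4. The eigenvalues (with algebraic multiplicities) are λ = 0 with multiplicity 4.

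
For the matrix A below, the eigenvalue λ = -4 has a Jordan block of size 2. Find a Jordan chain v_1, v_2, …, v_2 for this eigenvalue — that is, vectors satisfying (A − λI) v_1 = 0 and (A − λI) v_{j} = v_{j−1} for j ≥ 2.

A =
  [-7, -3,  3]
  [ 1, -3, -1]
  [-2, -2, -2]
A Jordan chain for λ = -4 of length 2:
v_1 = (-3, 1, -2)ᵀ
v_2 = (1, 0, 0)ᵀ

Let N = A − (-4)·I. We want v_2 with N^2 v_2 = 0 but N^1 v_2 ≠ 0; then v_{j-1} := N · v_j for j = 2, …, 2.

Pick v_2 = (1, 0, 0)ᵀ.
Then v_1 = N · v_2 = (-3, 1, -2)ᵀ.

Sanity check: (A − (-4)·I) v_1 = (0, 0, 0)ᵀ = 0. ✓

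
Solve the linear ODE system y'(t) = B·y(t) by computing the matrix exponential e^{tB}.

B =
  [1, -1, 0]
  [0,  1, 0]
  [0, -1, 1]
e^{tB} =
  [exp(t), -t*exp(t), 0]
  [0, exp(t), 0]
  [0, -t*exp(t), exp(t)]

Strategy: write B = P · J · P⁻¹ where J is a Jordan canonical form, so e^{tB} = P · e^{tJ} · P⁻¹, and e^{tJ} can be computed block-by-block.

B has Jordan form
J =
  [1, 1, 0]
  [0, 1, 0]
  [0, 0, 1]
(up to reordering of blocks).

Per-block formulas:
  For a 1×1 block at λ = 1: exp(t · [1]) = [e^(1t)].
  For a 2×2 Jordan block J_2(1): exp(t · J_2(1)) = e^(1t)·(I + t·N), where N is the 2×2 nilpotent shift.

After assembling e^{tJ} and conjugating by P, we get:

e^{tB} =
  [exp(t), -t*exp(t), 0]
  [0, exp(t), 0]
  [0, -t*exp(t), exp(t)]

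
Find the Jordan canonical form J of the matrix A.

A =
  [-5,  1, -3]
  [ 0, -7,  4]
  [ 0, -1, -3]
J_3(-5)

The characteristic polynomial is
  det(x·I − A) = x^3 + 15*x^2 + 75*x + 125 = (x + 5)^3

Eigenvalues and multiplicities (the geometric multiplicity of λ is n − rank(A − λI), which equals the number of Jordan blocks for λ):
  λ = -5: algebraic multiplicity = 3, geometric multiplicity = 1

Determining the block sizes for each eigenvalue:
  λ = -5: one block (gm = 1), so the single block has size am = 3 → block sizes [3]

Assembling the blocks gives a Jordan form
J =
  [-5,  1,  0]
  [ 0, -5,  1]
  [ 0,  0, -5]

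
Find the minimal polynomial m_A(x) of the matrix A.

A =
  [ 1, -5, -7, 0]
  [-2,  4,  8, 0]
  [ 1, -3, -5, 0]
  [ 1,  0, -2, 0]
x^3

The characteristic polynomial is χ_A(x) = x^4, so the eigenvalues are known. The minimal polynomial is
  m_A(x) = Π_λ (x − λ)^{k_λ}
where k_λ is the size of the *largest* Jordan block for λ (equivalently, the smallest k with (A − λI)^k v = 0 for every generalised eigenvector v of λ).

  λ = 0: largest Jordan block has size 3, contributing (x − 0)^3

So m_A(x) = x^3 = x^3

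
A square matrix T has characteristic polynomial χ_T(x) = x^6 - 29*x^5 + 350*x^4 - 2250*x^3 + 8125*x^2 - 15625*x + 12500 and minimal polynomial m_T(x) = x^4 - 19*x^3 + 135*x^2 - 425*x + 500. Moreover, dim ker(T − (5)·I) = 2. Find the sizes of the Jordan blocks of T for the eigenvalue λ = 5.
Block sizes for λ = 5: [3, 2]

Step 1 — from the characteristic polynomial, algebraic multiplicity of λ = 5 is 5. From dim ker(T − (5)·I) = 2, there are exactly 2 Jordan blocks for λ = 5.
Step 2 — from the minimal polynomial, the factor (x − 5)^3 tells us the largest block for λ = 5 has size 3.
Step 3 — with total size 5, 2 blocks, and largest block 3, the block sizes (in nonincreasing order) are [3, 2].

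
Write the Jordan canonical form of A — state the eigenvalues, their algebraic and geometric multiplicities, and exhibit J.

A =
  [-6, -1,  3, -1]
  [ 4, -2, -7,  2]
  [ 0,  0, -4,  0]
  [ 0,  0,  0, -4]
J_3(-4) ⊕ J_1(-4)

The characteristic polynomial is
  det(x·I − A) = x^4 + 16*x^3 + 96*x^2 + 256*x + 256 = (x + 4)^4

Eigenvalues and multiplicities (the geometric multiplicity of λ is n − rank(A − λI), which equals the number of Jordan blocks for λ):
  λ = -4: algebraic multiplicity = 4, geometric multiplicity = 2

Determining the block sizes for each eigenvalue:
  λ = -4: with am = 4 and gm = 2, the partition is not yet determined (e.g. several partitions of 4 into 2 parts exist). Let N = A − (-4)·I. Computing rank(N^1) = 2, rank(N^2) = 1, rank(N^3) = 0; the number of blocks of size ≥ j is rank(N^{j−1}) − rank(N^j), giving [2, 1, 1]. So we have 1 block(s) of size 3, 1 block(s) of size 1 → block sizes [3, 1]

Assembling the blocks gives a Jordan form
J =
  [-4,  1,  0,  0]
  [ 0, -4,  1,  0]
  [ 0,  0, -4,  0]
  [ 0,  0,  0, -4]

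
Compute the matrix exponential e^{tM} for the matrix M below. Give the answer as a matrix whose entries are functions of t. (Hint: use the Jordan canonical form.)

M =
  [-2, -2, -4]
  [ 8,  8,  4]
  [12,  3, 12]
e^{tM} =
  [-8*t*exp(6*t) + exp(6*t), -2*t*exp(6*t), -4*t*exp(6*t)]
  [8*t*exp(6*t), 2*t*exp(6*t) + exp(6*t), 4*t*exp(6*t)]
  [12*t*exp(6*t), 3*t*exp(6*t), 6*t*exp(6*t) + exp(6*t)]

Strategy: write M = P · J · P⁻¹ where J is a Jordan canonical form, so e^{tM} = P · e^{tJ} · P⁻¹, and e^{tJ} can be computed block-by-block.

M has Jordan form
J =
  [6, 1, 0]
  [0, 6, 0]
  [0, 0, 6]
(up to reordering of blocks).

Per-block formulas:
  For a 1×1 block at λ = 6: exp(t · [6]) = [e^(6t)].
  For a 2×2 Jordan block J_2(6): exp(t · J_2(6)) = e^(6t)·(I + t·N), where N is the 2×2 nilpotent shift.

After assembling e^{tJ} and conjugating by P, we get:

e^{tM} =
  [-8*t*exp(6*t) + exp(6*t), -2*t*exp(6*t), -4*t*exp(6*t)]
  [8*t*exp(6*t), 2*t*exp(6*t) + exp(6*t), 4*t*exp(6*t)]
  [12*t*exp(6*t), 3*t*exp(6*t), 6*t*exp(6*t) + exp(6*t)]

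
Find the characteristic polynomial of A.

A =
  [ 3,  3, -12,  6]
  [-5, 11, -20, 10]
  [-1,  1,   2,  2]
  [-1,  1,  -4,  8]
x^4 - 24*x^3 + 216*x^2 - 864*x + 1296

Expanding det(x·I − A) (e.g. by cofactor expansion or by noting that A is similar to its Jordan form J, which has the same characteristic polynomial as A) gives
  χ_A(x) = x^4 - 24*x^3 + 216*x^2 - 864*x + 1296
which factors as (x - 6)^4. The eigenvalues (with algebraic multiplicities) are λ = 6 with multiplicity 4.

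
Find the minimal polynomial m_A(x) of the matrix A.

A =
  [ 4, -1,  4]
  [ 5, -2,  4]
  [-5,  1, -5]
x^2 + 2*x + 1

The characteristic polynomial is χ_A(x) = (x + 1)^3, so the eigenvalues are known. The minimal polynomial is
  m_A(x) = Π_λ (x − λ)^{k_λ}
where k_λ is the size of the *largest* Jordan block for λ (equivalently, the smallest k with (A − λI)^k v = 0 for every generalised eigenvector v of λ).

  λ = -1: largest Jordan block has size 2, contributing (x + 1)^2

So m_A(x) = (x + 1)^2 = x^2 + 2*x + 1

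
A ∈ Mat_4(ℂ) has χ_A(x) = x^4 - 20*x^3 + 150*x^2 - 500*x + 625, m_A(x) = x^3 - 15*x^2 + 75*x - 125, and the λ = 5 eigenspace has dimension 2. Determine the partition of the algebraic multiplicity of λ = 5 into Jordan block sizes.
Block sizes for λ = 5: [3, 1]

Step 1 — from the characteristic polynomial, algebraic multiplicity of λ = 5 is 4. From dim ker(A − (5)·I) = 2, there are exactly 2 Jordan blocks for λ = 5.
Step 2 — from the minimal polynomial, the factor (x − 5)^3 tells us the largest block for λ = 5 has size 3.
Step 3 — with total size 4, 2 blocks, and largest block 3, the block sizes (in nonincreasing order) are [3, 1].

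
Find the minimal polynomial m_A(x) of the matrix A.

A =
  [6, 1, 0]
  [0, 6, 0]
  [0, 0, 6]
x^2 - 12*x + 36

The characteristic polynomial is χ_A(x) = (x - 6)^3, so the eigenvalues are known. The minimal polynomial is
  m_A(x) = Π_λ (x − λ)^{k_λ}
where k_λ is the size of the *largest* Jordan block for λ (equivalently, the smallest k with (A − λI)^k v = 0 for every generalised eigenvector v of λ).

  λ = 6: largest Jordan block has size 2, contributing (x − 6)^2

So m_A(x) = (x - 6)^2 = x^2 - 12*x + 36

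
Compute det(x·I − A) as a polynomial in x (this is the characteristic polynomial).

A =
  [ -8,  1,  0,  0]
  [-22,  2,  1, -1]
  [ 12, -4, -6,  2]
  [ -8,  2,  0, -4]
x^4 + 16*x^3 + 96*x^2 + 256*x + 256

Expanding det(x·I − A) (e.g. by cofactor expansion or by noting that A is similar to its Jordan form J, which has the same characteristic polynomial as A) gives
  χ_A(x) = x^4 + 16*x^3 + 96*x^2 + 256*x + 256
which factors as (x + 4)^4. The eigenvalues (with algebraic multiplicities) are λ = -4 with multiplicity 4.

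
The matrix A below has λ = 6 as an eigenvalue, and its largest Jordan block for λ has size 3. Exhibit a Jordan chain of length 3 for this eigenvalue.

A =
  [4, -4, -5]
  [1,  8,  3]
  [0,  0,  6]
A Jordan chain for λ = 6 of length 3:
v_1 = (-2, 1, 0)ᵀ
v_2 = (-5, 3, 0)ᵀ
v_3 = (0, 0, 1)ᵀ

Let N = A − (6)·I. We want v_3 with N^3 v_3 = 0 but N^2 v_3 ≠ 0; then v_{j-1} := N · v_j for j = 3, …, 2.

Pick v_3 = (0, 0, 1)ᵀ.
Then v_2 = N · v_3 = (-5, 3, 0)ᵀ.
Then v_1 = N · v_2 = (-2, 1, 0)ᵀ.

Sanity check: (A − (6)·I) v_1 = (0, 0, 0)ᵀ = 0. ✓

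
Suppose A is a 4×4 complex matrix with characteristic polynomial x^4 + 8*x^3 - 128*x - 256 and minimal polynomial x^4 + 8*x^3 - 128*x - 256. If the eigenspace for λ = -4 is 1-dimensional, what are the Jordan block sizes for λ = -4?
Block sizes for λ = -4: [3]

Step 1 — from the characteristic polynomial, algebraic multiplicity of λ = -4 is 3. From dim ker(A − (-4)·I) = 1, there are exactly 1 Jordan blocks for λ = -4.
Step 2 — from the minimal polynomial, the factor (x + 4)^3 tells us the largest block for λ = -4 has size 3.
Step 3 — with total size 3, 1 blocks, and largest block 3, the block sizes (in nonincreasing order) are [3].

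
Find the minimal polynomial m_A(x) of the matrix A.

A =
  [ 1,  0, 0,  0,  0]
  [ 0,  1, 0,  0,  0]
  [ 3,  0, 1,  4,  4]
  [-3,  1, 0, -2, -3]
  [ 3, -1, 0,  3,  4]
x^2 - 2*x + 1

The characteristic polynomial is χ_A(x) = (x - 1)^5, so the eigenvalues are known. The minimal polynomial is
  m_A(x) = Π_λ (x − λ)^{k_λ}
where k_λ is the size of the *largest* Jordan block for λ (equivalently, the smallest k with (A − λI)^k v = 0 for every generalised eigenvector v of λ).

  λ = 1: largest Jordan block has size 2, contributing (x − 1)^2

So m_A(x) = (x - 1)^2 = x^2 - 2*x + 1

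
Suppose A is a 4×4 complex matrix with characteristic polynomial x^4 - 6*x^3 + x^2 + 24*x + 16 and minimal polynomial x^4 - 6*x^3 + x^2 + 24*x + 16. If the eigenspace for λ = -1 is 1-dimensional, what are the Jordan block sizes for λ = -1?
Block sizes for λ = -1: [2]

Step 1 — from the characteristic polynomial, algebraic multiplicity of λ = -1 is 2. From dim ker(A − (-1)·I) = 1, there are exactly 1 Jordan blocks for λ = -1.
Step 2 — from the minimal polynomial, the factor (x + 1)^2 tells us the largest block for λ = -1 has size 2.
Step 3 — with total size 2, 1 blocks, and largest block 2, the block sizes (in nonincreasing order) are [2].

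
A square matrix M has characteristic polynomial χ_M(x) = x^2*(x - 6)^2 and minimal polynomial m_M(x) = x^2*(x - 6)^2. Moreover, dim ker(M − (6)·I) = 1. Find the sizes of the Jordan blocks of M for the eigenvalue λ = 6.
Block sizes for λ = 6: [2]

Step 1 — from the characteristic polynomial, algebraic multiplicity of λ = 6 is 2. From dim ker(M − (6)·I) = 1, there are exactly 1 Jordan blocks for λ = 6.
Step 2 — from the minimal polynomial, the factor (x − 6)^2 tells us the largest block for λ = 6 has size 2.
Step 3 — with total size 2, 1 blocks, and largest block 2, the block sizes (in nonincreasing order) are [2].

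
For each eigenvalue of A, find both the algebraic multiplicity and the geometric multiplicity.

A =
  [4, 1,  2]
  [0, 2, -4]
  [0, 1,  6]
λ = 4: alg = 3, geom = 2

Step 1 — factor the characteristic polynomial to read off the algebraic multiplicities:
  χ_A(x) = (x - 4)^3

Step 2 — compute geometric multiplicities via the rank-nullity identity g(λ) = n − rank(A − λI):
  rank(A − (4)·I) = 1, so dim ker(A − (4)·I) = n − 1 = 2

Summary:
  λ = 4: algebraic multiplicity = 3, geometric multiplicity = 2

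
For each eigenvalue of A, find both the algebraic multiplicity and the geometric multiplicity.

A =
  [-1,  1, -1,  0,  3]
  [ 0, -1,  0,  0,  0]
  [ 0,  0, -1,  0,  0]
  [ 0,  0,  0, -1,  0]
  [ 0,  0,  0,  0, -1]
λ = -1: alg = 5, geom = 4

Step 1 — factor the characteristic polynomial to read off the algebraic multiplicities:
  χ_A(x) = (x + 1)^5

Step 2 — compute geometric multiplicities via the rank-nullity identity g(λ) = n − rank(A − λI):
  rank(A − (-1)·I) = 1, so dim ker(A − (-1)·I) = n − 1 = 4

Summary:
  λ = -1: algebraic multiplicity = 5, geometric multiplicity = 4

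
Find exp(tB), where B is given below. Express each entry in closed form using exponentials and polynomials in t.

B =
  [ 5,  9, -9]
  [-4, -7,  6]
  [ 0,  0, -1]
e^{tB} =
  [6*t*exp(-t) + exp(-t), 9*t*exp(-t), -9*t*exp(-t)]
  [-4*t*exp(-t), -6*t*exp(-t) + exp(-t), 6*t*exp(-t)]
  [0, 0, exp(-t)]

Strategy: write B = P · J · P⁻¹ where J is a Jordan canonical form, so e^{tB} = P · e^{tJ} · P⁻¹, and e^{tJ} can be computed block-by-block.

B has Jordan form
J =
  [-1,  1,  0]
  [ 0, -1,  0]
  [ 0,  0, -1]
(up to reordering of blocks).

Per-block formulas:
  For a 2×2 Jordan block J_2(-1): exp(t · J_2(-1)) = e^(-1t)·(I + t·N), where N is the 2×2 nilpotent shift.
  For a 1×1 block at λ = -1: exp(t · [-1]) = [e^(-1t)].

After assembling e^{tJ} and conjugating by P, we get:

e^{tB} =
  [6*t*exp(-t) + exp(-t), 9*t*exp(-t), -9*t*exp(-t)]
  [-4*t*exp(-t), -6*t*exp(-t) + exp(-t), 6*t*exp(-t)]
  [0, 0, exp(-t)]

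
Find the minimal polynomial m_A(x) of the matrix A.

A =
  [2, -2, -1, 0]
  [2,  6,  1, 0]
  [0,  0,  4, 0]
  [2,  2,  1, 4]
x^2 - 8*x + 16

The characteristic polynomial is χ_A(x) = (x - 4)^4, so the eigenvalues are known. The minimal polynomial is
  m_A(x) = Π_λ (x − λ)^{k_λ}
where k_λ is the size of the *largest* Jordan block for λ (equivalently, the smallest k with (A − λI)^k v = 0 for every generalised eigenvector v of λ).

  λ = 4: largest Jordan block has size 2, contributing (x − 4)^2

So m_A(x) = (x - 4)^2 = x^2 - 8*x + 16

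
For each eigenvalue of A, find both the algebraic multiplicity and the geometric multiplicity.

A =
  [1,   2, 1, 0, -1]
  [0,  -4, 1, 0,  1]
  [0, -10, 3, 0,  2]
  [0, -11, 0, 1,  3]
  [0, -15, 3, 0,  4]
λ = 1: alg = 5, geom = 2

Step 1 — factor the characteristic polynomial to read off the algebraic multiplicities:
  χ_A(x) = (x - 1)^5

Step 2 — compute geometric multiplicities via the rank-nullity identity g(λ) = n − rank(A − λI):
  rank(A − (1)·I) = 3, so dim ker(A − (1)·I) = n − 3 = 2

Summary:
  λ = 1: algebraic multiplicity = 5, geometric multiplicity = 2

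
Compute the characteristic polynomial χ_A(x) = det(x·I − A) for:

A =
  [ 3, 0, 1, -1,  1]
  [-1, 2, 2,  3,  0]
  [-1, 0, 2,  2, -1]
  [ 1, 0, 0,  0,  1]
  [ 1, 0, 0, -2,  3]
x^5 - 10*x^4 + 40*x^3 - 80*x^2 + 80*x - 32

Expanding det(x·I − A) (e.g. by cofactor expansion or by noting that A is similar to its Jordan form J, which has the same characteristic polynomial as A) gives
  χ_A(x) = x^5 - 10*x^4 + 40*x^3 - 80*x^2 + 80*x - 32
which factors as (x - 2)^5. The eigenvalues (with algebraic multiplicities) are λ = 2 with multiplicity 5.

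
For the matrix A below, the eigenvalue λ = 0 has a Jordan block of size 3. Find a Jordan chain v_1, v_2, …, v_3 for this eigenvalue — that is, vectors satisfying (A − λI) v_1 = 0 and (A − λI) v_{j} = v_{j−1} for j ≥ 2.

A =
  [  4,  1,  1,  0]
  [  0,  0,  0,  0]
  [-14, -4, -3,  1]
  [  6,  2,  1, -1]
A Jordan chain for λ = 0 of length 3:
v_1 = (2, 0, -8, 4)ᵀ
v_2 = (4, 0, -14, 6)ᵀ
v_3 = (1, 0, 0, 0)ᵀ

Let N = A − (0)·I. We want v_3 with N^3 v_3 = 0 but N^2 v_3 ≠ 0; then v_{j-1} := N · v_j for j = 3, …, 2.

Pick v_3 = (1, 0, 0, 0)ᵀ.
Then v_2 = N · v_3 = (4, 0, -14, 6)ᵀ.
Then v_1 = N · v_2 = (2, 0, -8, 4)ᵀ.

Sanity check: (A − (0)·I) v_1 = (0, 0, 0, 0)ᵀ = 0. ✓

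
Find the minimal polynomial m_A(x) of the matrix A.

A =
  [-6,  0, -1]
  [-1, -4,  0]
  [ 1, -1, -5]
x^3 + 15*x^2 + 75*x + 125

The characteristic polynomial is χ_A(x) = (x + 5)^3, so the eigenvalues are known. The minimal polynomial is
  m_A(x) = Π_λ (x − λ)^{k_λ}
where k_λ is the size of the *largest* Jordan block for λ (equivalently, the smallest k with (A − λI)^k v = 0 for every generalised eigenvector v of λ).

  λ = -5: largest Jordan block has size 3, contributing (x + 5)^3

So m_A(x) = (x + 5)^3 = x^3 + 15*x^2 + 75*x + 125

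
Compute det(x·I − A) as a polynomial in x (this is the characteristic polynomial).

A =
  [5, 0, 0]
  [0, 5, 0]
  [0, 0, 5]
x^3 - 15*x^2 + 75*x - 125

Expanding det(x·I − A) (e.g. by cofactor expansion or by noting that A is similar to its Jordan form J, which has the same characteristic polynomial as A) gives
  χ_A(x) = x^3 - 15*x^2 + 75*x - 125
which factors as (x - 5)^3. The eigenvalues (with algebraic multiplicities) are λ = 5 with multiplicity 3.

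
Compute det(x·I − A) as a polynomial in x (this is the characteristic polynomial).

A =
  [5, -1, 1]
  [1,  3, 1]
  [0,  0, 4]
x^3 - 12*x^2 + 48*x - 64

Expanding det(x·I − A) (e.g. by cofactor expansion or by noting that A is similar to its Jordan form J, which has the same characteristic polynomial as A) gives
  χ_A(x) = x^3 - 12*x^2 + 48*x - 64
which factors as (x - 4)^3. The eigenvalues (with algebraic multiplicities) are λ = 4 with multiplicity 3.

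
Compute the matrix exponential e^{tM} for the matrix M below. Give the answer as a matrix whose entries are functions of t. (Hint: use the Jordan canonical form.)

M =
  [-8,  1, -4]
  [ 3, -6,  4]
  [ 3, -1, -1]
e^{tM} =
  [-3*t*exp(-5*t) + exp(-5*t), t*exp(-5*t), -4*t*exp(-5*t)]
  [3*t*exp(-5*t), -t*exp(-5*t) + exp(-5*t), 4*t*exp(-5*t)]
  [3*t*exp(-5*t), -t*exp(-5*t), 4*t*exp(-5*t) + exp(-5*t)]

Strategy: write M = P · J · P⁻¹ where J is a Jordan canonical form, so e^{tM} = P · e^{tJ} · P⁻¹, and e^{tJ} can be computed block-by-block.

M has Jordan form
J =
  [-5,  1,  0]
  [ 0, -5,  0]
  [ 0,  0, -5]
(up to reordering of blocks).

Per-block formulas:
  For a 1×1 block at λ = -5: exp(t · [-5]) = [e^(-5t)].
  For a 2×2 Jordan block J_2(-5): exp(t · J_2(-5)) = e^(-5t)·(I + t·N), where N is the 2×2 nilpotent shift.

After assembling e^{tJ} and conjugating by P, we get:

e^{tM} =
  [-3*t*exp(-5*t) + exp(-5*t), t*exp(-5*t), -4*t*exp(-5*t)]
  [3*t*exp(-5*t), -t*exp(-5*t) + exp(-5*t), 4*t*exp(-5*t)]
  [3*t*exp(-5*t), -t*exp(-5*t), 4*t*exp(-5*t) + exp(-5*t)]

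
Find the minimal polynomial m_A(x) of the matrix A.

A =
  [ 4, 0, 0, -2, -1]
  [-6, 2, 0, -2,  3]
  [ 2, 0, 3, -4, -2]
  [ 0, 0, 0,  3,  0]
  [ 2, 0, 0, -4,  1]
x^2 - 5*x + 6

The characteristic polynomial is χ_A(x) = (x - 3)^3*(x - 2)^2, so the eigenvalues are known. The minimal polynomial is
  m_A(x) = Π_λ (x − λ)^{k_λ}
where k_λ is the size of the *largest* Jordan block for λ (equivalently, the smallest k with (A − λI)^k v = 0 for every generalised eigenvector v of λ).

  λ = 2: largest Jordan block has size 1, contributing (x − 2)
  λ = 3: largest Jordan block has size 1, contributing (x − 3)

So m_A(x) = (x - 3)*(x - 2) = x^2 - 5*x + 6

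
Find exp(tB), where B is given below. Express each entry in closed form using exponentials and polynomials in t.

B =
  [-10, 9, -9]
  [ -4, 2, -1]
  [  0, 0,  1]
e^{tB} =
  [-6*t*exp(-4*t) + exp(-4*t), 9*t*exp(-4*t), -9*t*exp(-4*t)]
  [-4*t*exp(-4*t), 6*t*exp(-4*t) + exp(-4*t), -6*t*exp(-4*t) + exp(t) - exp(-4*t)]
  [0, 0, exp(t)]

Strategy: write B = P · J · P⁻¹ where J is a Jordan canonical form, so e^{tB} = P · e^{tJ} · P⁻¹, and e^{tJ} can be computed block-by-block.

B has Jordan form
J =
  [-4,  1, 0]
  [ 0, -4, 0]
  [ 0,  0, 1]
(up to reordering of blocks).

Per-block formulas:
  For a 2×2 Jordan block J_2(-4): exp(t · J_2(-4)) = e^(-4t)·(I + t·N), where N is the 2×2 nilpotent shift.
  For a 1×1 block at λ = 1: exp(t · [1]) = [e^(1t)].

After assembling e^{tJ} and conjugating by P, we get:

e^{tB} =
  [-6*t*exp(-4*t) + exp(-4*t), 9*t*exp(-4*t), -9*t*exp(-4*t)]
  [-4*t*exp(-4*t), 6*t*exp(-4*t) + exp(-4*t), -6*t*exp(-4*t) + exp(t) - exp(-4*t)]
  [0, 0, exp(t)]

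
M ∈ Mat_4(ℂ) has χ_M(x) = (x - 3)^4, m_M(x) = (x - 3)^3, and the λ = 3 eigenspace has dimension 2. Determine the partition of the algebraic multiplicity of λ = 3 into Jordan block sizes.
Block sizes for λ = 3: [3, 1]

Step 1 — from the characteristic polynomial, algebraic multiplicity of λ = 3 is 4. From dim ker(M − (3)·I) = 2, there are exactly 2 Jordan blocks for λ = 3.
Step 2 — from the minimal polynomial, the factor (x − 3)^3 tells us the largest block for λ = 3 has size 3.
Step 3 — with total size 4, 2 blocks, and largest block 3, the block sizes (in nonincreasing order) are [3, 1].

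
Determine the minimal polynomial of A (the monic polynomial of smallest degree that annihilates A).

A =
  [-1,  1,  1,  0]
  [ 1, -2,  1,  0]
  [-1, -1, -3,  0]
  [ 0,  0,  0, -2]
x^3 + 6*x^2 + 12*x + 8

The characteristic polynomial is χ_A(x) = (x + 2)^4, so the eigenvalues are known. The minimal polynomial is
  m_A(x) = Π_λ (x − λ)^{k_λ}
where k_λ is the size of the *largest* Jordan block for λ (equivalently, the smallest k with (A − λI)^k v = 0 for every generalised eigenvector v of λ).

  λ = -2: largest Jordan block has size 3, contributing (x + 2)^3

So m_A(x) = (x + 2)^3 = x^3 + 6*x^2 + 12*x + 8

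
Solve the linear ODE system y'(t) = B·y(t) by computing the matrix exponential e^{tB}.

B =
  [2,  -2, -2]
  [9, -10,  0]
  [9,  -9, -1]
e^{tB} =
  [6*t*exp(-4*t) + exp(-4*t), -8*t*exp(-4*t) + 2*exp(-t) - 2*exp(-4*t), 4*t*exp(-4*t) - 2*exp(-t) + 2*exp(-4*t)]
  [9*t*exp(-4*t), -12*t*exp(-4*t) + 2*exp(-t) - exp(-4*t), 6*t*exp(-4*t) - 2*exp(-t) + 2*exp(-4*t)]
  [9*t*exp(-4*t), -12*t*exp(-4*t) + exp(-t) - exp(-4*t), 6*t*exp(-4*t) - exp(-t) + 2*exp(-4*t)]

Strategy: write B = P · J · P⁻¹ where J is a Jordan canonical form, so e^{tB} = P · e^{tJ} · P⁻¹, and e^{tJ} can be computed block-by-block.

B has Jordan form
J =
  [-4,  1,  0]
  [ 0, -4,  0]
  [ 0,  0, -1]
(up to reordering of blocks).

Per-block formulas:
  For a 1×1 block at λ = -1: exp(t · [-1]) = [e^(-1t)].
  For a 2×2 Jordan block J_2(-4): exp(t · J_2(-4)) = e^(-4t)·(I + t·N), where N is the 2×2 nilpotent shift.

After assembling e^{tJ} and conjugating by P, we get:

e^{tB} =
  [6*t*exp(-4*t) + exp(-4*t), -8*t*exp(-4*t) + 2*exp(-t) - 2*exp(-4*t), 4*t*exp(-4*t) - 2*exp(-t) + 2*exp(-4*t)]
  [9*t*exp(-4*t), -12*t*exp(-4*t) + 2*exp(-t) - exp(-4*t), 6*t*exp(-4*t) - 2*exp(-t) + 2*exp(-4*t)]
  [9*t*exp(-4*t), -12*t*exp(-4*t) + exp(-t) - exp(-4*t), 6*t*exp(-4*t) - exp(-t) + 2*exp(-4*t)]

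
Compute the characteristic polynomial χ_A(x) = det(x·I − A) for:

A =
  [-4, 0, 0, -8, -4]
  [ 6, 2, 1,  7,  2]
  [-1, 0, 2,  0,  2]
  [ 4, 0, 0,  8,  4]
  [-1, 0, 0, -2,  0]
x^5 - 8*x^4 + 24*x^3 - 32*x^2 + 16*x

Expanding det(x·I − A) (e.g. by cofactor expansion or by noting that A is similar to its Jordan form J, which has the same characteristic polynomial as A) gives
  χ_A(x) = x^5 - 8*x^4 + 24*x^3 - 32*x^2 + 16*x
which factors as x*(x - 2)^4. The eigenvalues (with algebraic multiplicities) are λ = 0 with multiplicity 1, λ = 2 with multiplicity 4.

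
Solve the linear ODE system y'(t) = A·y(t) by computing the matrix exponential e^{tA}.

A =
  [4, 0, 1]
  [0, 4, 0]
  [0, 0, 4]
e^{tA} =
  [exp(4*t), 0, t*exp(4*t)]
  [0, exp(4*t), 0]
  [0, 0, exp(4*t)]

Strategy: write A = P · J · P⁻¹ where J is a Jordan canonical form, so e^{tA} = P · e^{tJ} · P⁻¹, and e^{tJ} can be computed block-by-block.

A has Jordan form
J =
  [4, 1, 0]
  [0, 4, 0]
  [0, 0, 4]
(up to reordering of blocks).

Per-block formulas:
  For a 2×2 Jordan block J_2(4): exp(t · J_2(4)) = e^(4t)·(I + t·N), where N is the 2×2 nilpotent shift.
  For a 1×1 block at λ = 4: exp(t · [4]) = [e^(4t)].

After assembling e^{tJ} and conjugating by P, we get:

e^{tA} =
  [exp(4*t), 0, t*exp(4*t)]
  [0, exp(4*t), 0]
  [0, 0, exp(4*t)]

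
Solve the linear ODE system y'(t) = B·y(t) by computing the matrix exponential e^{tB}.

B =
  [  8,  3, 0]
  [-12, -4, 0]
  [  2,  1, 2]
e^{tB} =
  [6*t*exp(2*t) + exp(2*t), 3*t*exp(2*t), 0]
  [-12*t*exp(2*t), -6*t*exp(2*t) + exp(2*t), 0]
  [2*t*exp(2*t), t*exp(2*t), exp(2*t)]

Strategy: write B = P · J · P⁻¹ where J is a Jordan canonical form, so e^{tB} = P · e^{tJ} · P⁻¹, and e^{tJ} can be computed block-by-block.

B has Jordan form
J =
  [2, 1, 0]
  [0, 2, 0]
  [0, 0, 2]
(up to reordering of blocks).

Per-block formulas:
  For a 1×1 block at λ = 2: exp(t · [2]) = [e^(2t)].
  For a 2×2 Jordan block J_2(2): exp(t · J_2(2)) = e^(2t)·(I + t·N), where N is the 2×2 nilpotent shift.

After assembling e^{tJ} and conjugating by P, we get:

e^{tB} =
  [6*t*exp(2*t) + exp(2*t), 3*t*exp(2*t), 0]
  [-12*t*exp(2*t), -6*t*exp(2*t) + exp(2*t), 0]
  [2*t*exp(2*t), t*exp(2*t), exp(2*t)]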